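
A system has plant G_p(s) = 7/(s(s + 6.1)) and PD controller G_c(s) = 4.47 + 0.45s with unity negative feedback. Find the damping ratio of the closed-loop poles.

Forward path: (4.47 + 0.45s)·7/(s(s+6.1)). The closed-loop characteristic equation is s² + (6.1 + 7·0.45)s + 7·4.47 = 0.
That is s² + 9.25s + 31.29 = 0, so ω_n = 5.594 rad/s and ζ = 9.25/(2·5.594) = 0.8268.

ζ = 0.827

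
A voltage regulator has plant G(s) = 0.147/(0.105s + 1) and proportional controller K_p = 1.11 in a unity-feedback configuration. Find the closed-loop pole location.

Closed loop: T(s) = K_p·G/(1+K_p·G) = 0.1632/(0.105s + 1 + 0.1632), with pole at s = −(1 + 0.1632)/0.105 = −11.08.

s = -11.08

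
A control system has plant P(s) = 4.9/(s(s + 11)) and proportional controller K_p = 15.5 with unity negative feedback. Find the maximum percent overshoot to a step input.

7.76%

From 1 + K_pP(s) = 0: s² + 11s + 75.95 = 0 ⇒ ω_n = 8.715, ζ = 0.6311.
%OS = 100·exp(−πζ/√(1−ζ²)) = 100·exp(−π·0.6311/√0.6017) = 7.76%.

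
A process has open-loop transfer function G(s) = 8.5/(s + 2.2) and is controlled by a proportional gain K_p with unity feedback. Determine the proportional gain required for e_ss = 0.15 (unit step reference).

K_p = 1.47

The loop is type 0, so e_ss(step) = 1/(1 + K_pos) with K_pos = K_p·G(0).
G(0) = 3.864. Require 1/(1 + K_p·3.864) = 0.15, so 1 + 3.864·K_p = 6.667.
K_p = (6.667 − 1)/3.864 = 1.47.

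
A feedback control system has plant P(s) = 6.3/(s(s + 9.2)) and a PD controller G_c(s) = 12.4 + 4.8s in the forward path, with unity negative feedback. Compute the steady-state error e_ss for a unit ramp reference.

0.118

The loop has one pole at the origin (type 1). Velocity error constant K_v = lim_{s→0} s·G_c(s)P(s) = 12.4·6.3/9.2 = 8.491.
Steady-state error to a unit ramp: e_ss = 1/K_v = 0.118.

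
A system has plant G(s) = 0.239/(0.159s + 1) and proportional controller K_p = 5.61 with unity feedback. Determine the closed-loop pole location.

Closed loop: T(s) = K_p·G/(1+K_p·G) = 1.341/(0.159s + 1 + 1.341), with pole at s = −(1 + 1.341)/0.159 = −14.72.

s = -14.72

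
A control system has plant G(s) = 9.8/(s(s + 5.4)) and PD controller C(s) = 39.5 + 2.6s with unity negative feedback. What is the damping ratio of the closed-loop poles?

ζ = 0.785

Forward path: (39.5 + 2.6s)·9.8/(s(s+5.4)). The closed-loop characteristic equation is s² + (5.4 + 9.8·2.6)s + 9.8·39.5 = 0.
That is s² + 30.88s + 387.1 = 0, so ω_n = 19.67 rad/s and ζ = 30.88/(2·19.67) = 0.7848.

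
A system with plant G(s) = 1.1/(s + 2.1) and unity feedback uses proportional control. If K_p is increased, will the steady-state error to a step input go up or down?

decrease

e_ss = 1/(1 + K_p·G(0)); a larger K_p raises the denominator, so e_ss decreases.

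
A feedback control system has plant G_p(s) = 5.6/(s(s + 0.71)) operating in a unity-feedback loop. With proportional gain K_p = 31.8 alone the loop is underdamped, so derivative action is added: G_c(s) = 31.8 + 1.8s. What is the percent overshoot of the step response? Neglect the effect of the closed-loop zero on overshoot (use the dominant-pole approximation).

Forward path: (31.8 + 1.8s)·5.6/(s(s+0.71)). The closed-loop characteristic equation is s² + (0.71 + 5.6·1.8)s + 5.6·31.8 = 0.
That is s² + 10.79s + 178.1 = 0, so ω_n = 13.34 rad/s and ζ = 10.79/(2·13.34) = 0.4043.
%OS = 100·exp(−πζ/√(1−ζ²)) = 24.9%.

24.9%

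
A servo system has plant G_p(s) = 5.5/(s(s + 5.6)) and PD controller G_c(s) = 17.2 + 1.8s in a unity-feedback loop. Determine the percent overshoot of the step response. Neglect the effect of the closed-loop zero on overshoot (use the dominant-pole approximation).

Forward path: (17.2 + 1.8s)·5.5/(s(s+5.6)). The closed-loop characteristic equation is s² + (5.6 + 5.5·1.8)s + 5.5·17.2 = 0.
That is s² + 15.5s + 94.6 = 0, so ω_n = 9.726 rad/s and ζ = 15.5/(2·9.726) = 0.7968.
%OS = 100·exp(−πζ/√(1−ζ²)) = 1.59%.

1.59%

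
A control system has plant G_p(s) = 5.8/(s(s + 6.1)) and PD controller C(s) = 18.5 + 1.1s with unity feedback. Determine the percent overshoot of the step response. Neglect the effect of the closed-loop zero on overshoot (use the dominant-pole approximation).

Forward path: (18.5 + 1.1s)·5.8/(s(s+6.1)). The closed-loop characteristic equation is s² + (6.1 + 5.8·1.1)s + 5.8·18.5 = 0.
That is s² + 12.48s + 107.3 = 0, so ω_n = 10.36 rad/s and ζ = 12.48/(2·10.36) = 0.6024.
%OS = 100·exp(−πζ/√(1−ζ²)) = 9.34%.

9.34%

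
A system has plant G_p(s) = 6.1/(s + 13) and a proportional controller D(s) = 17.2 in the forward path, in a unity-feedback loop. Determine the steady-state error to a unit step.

The loop is type 0. Static position error constant K_pos = D(0)·G_p(0) = 17.2·0.4692 = 8.071.
Steady-state error to a unit step: e_ss = 1/(1+K_pos) = 1/9.071 = 0.11.

0.11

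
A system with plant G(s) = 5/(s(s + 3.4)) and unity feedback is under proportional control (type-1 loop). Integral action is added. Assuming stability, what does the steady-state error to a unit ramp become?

The integrator raises the loop to type 2, so K_v → ∞ and e_ss to a ramp is zero.

0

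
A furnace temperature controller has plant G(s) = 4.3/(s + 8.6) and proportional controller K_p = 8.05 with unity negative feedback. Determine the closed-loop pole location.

s = -43.22

Closed-loop transfer function: T(s) = K_p·G(s)/(1 + K_p·G(s)) = 34.62/(s + 8.6 + 34.62) = 34.62/(s + 43.22).
The closed-loop pole is at s = −43.22.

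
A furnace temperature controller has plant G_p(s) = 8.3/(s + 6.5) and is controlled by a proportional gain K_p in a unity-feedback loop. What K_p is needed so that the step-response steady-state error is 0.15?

For a type-0 loop with proportional control, e_ss = 1/(1 + K_p·G_p(0)).
G_p(0) = 1.277. Require 1/(1 + K_p·1.277) = 0.15, so 1 + 1.277·K_p = 6.667.
K_p = (6.667 − 1)/1.277 = 4.44.

K_p = 4.44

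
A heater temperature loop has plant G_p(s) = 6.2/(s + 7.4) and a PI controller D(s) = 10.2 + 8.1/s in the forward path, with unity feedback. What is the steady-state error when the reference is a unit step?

0

The open loop D(s)G_p(s) has a pole at the origin (type 1), so the static position error constant is infinite and e_ss = 1/(1+∞) = 0.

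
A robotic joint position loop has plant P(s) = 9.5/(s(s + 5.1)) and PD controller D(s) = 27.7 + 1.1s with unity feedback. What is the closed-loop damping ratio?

ζ = 0.479

Forward path: (27.7 + 1.1s)·9.5/(s(s+5.1)). The closed-loop characteristic equation is s² + (5.1 + 9.5·1.1)s + 9.5·27.7 = 0.
That is s² + 15.55s + 263.1 = 0, so ω_n = 16.22 rad/s and ζ = 15.55/(2·16.22) = 0.4793.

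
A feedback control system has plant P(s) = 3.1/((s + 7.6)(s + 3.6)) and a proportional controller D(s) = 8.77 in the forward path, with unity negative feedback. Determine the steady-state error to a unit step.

The loop is type 0. Static position error constant K_pos = D(0)·P(0) = 8.77·0.1133 = 0.9937.
Steady-state error to a unit step: e_ss = 1/(1+K_pos) = 1/1.994 = 0.502.

0.502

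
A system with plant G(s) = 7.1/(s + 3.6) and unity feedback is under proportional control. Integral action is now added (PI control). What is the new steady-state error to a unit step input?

0

Adding integral action puts a pole at s = 0 in the forward path, raising the system type to 1; a type-1 loop has zero steady-state error to a step.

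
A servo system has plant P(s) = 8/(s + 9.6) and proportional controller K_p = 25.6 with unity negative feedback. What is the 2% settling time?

Closed-loop transfer function: T(s) = K_p·P(s)/(1 + K_p·P(s)) = 204.8/(s + 9.6 + 204.8) = 204.8/(s + 214.4).
Time constant τ = 1/214.4 = 0.004664 s, so the 2% settling time is about 4τ = 0.0187 s.

T_s ≈ 0.0187 s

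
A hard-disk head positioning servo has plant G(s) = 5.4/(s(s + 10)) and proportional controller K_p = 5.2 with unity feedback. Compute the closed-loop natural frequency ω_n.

The closed-loop denominator is s(s+10) + 5.2·5.4 = s² + 10s + 28.08.
So ω_n² = 28.08 ⇒ ω_n = 5.299 rad/s, and ζ = 10/(2ω_n) = 0.944.

ω_n = 5.3 rad/s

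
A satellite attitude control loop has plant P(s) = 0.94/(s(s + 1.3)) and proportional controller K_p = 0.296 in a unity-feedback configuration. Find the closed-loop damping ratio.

ζ = 1.23

With unity feedback the closed-loop characteristic equation is s² + 1.3s + 0.296·0.94 = s² + 1.3s + 0.2782 = 0.
Matching s² + 2ζω_n s + ω_n²: ω_n = √0.2782 = 0.5275 rad/s and 2ζω_n = 1.3, so ζ = 1.3/(2·0.5275) = 1.23.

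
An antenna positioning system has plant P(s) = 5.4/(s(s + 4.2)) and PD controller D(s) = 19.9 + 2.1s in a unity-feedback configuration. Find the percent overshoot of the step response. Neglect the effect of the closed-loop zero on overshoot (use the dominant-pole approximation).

2.85%

Forward path: (19.9 + 2.1s)·5.4/(s(s+4.2)). The closed-loop characteristic equation is s² + (4.2 + 5.4·2.1)s + 5.4·19.9 = 0.
That is s² + 15.54s + 107.5 = 0, so ω_n = 10.37 rad/s and ζ = 15.54/(2·10.37) = 0.7495.
%OS = 100·exp(−πζ/√(1−ζ²)) = 2.85%.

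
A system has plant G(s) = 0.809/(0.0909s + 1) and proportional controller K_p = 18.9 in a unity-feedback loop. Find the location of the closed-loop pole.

s = -179.2

Closed loop: T(s) = K_p·G/(1+K_p·G) = 15.29/(0.0909s + 1 + 15.29), with pole at s = −(1 + 15.29)/0.0909 = −179.2.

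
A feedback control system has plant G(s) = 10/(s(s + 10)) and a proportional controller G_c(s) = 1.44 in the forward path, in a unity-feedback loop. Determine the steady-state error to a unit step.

The open loop G_c(s)G(s) has a pole at the origin (type 1), so the static position error constant is infinite and e_ss = 1/(1+∞) = 0.

0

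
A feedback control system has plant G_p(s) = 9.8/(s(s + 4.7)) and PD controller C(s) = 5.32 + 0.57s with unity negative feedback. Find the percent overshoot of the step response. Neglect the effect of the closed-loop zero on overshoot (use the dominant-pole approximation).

Forward path: (5.32 + 0.57s)·9.8/(s(s+4.7)). The closed-loop characteristic equation is s² + (4.7 + 9.8·0.57)s + 9.8·5.32 = 0.
That is s² + 10.29s + 52.14 = 0, so ω_n = 7.221 rad/s and ζ = 10.29/(2·7.221) = 0.7123.
%OS = 100·exp(−πζ/√(1−ζ²)) = 4.13%.

4.13%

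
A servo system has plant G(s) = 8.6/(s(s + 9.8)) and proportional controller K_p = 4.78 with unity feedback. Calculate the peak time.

T_p = 0.76 s

The closed-loop denominator s² + 9.8s + 41.11 gives ω_n = √41.11 = 6.412 and ζ = 9.8/(2ω_n) = 0.7642.
Damped frequency ω_d = ω_n√(1−ζ²) = 4.135 rad/s, so peak time T_p = π/ω_d = 0.76 s.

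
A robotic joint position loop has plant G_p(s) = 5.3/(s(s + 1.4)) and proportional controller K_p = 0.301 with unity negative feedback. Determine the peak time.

The closed-loop denominator s² + 1.4s + 1.595 gives ω_n = √1.595 = 1.263 and ζ = 1.4/(2ω_n) = 0.5542.
Damped frequency ω_d = ω_n√(1−ζ²) = 1.051 rad/s, so peak time T_p = π/ω_d = 2.99 s.

T_p = 2.99 s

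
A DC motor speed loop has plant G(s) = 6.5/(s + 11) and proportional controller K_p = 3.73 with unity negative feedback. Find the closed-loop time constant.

Closed-loop transfer function: T(s) = K_p·G(s)/(1 + K_p·G(s)) = 24.25/(s + 11 + 24.25) = 24.25/(s + 35.25).
Time constant τ = 1/35.25 = 0.0284 s.

τ = 0.0284 s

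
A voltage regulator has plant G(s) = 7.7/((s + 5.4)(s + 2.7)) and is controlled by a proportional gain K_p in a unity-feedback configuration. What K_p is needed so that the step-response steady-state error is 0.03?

K_p = 61.2

Steady-state error for a unit step on this type-0 loop is 1/(1 + K_p·G(0)).
G(0) = 0.5281. Require 1/(1 + K_p·0.5281) = 0.03, so 1 + 0.5281·K_p = 33.33.
K_p = (33.33 − 1)/0.5281 = 61.2.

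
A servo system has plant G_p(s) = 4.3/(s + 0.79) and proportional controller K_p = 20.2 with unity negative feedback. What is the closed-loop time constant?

Closed-loop transfer function: T(s) = K_p·G_p(s)/(1 + K_p·G_p(s)) = 86.86/(s + 0.79 + 86.86) = 86.86/(s + 87.65).
Time constant τ = 1/87.65 = 0.0114 s.

τ = 0.0114 s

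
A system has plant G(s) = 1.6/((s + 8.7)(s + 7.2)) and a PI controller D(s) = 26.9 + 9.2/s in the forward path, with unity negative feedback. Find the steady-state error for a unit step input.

The open loop D(s)G(s) has a pole at the origin (type 1), so the static position error constant is infinite and e_ss = 1/(1+∞) = 0.

0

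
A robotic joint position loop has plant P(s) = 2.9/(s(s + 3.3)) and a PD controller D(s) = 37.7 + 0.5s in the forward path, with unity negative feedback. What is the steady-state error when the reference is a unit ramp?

The loop has one pole at the origin (type 1). Velocity error constant K_v = lim_{s→0} s·D(s)P(s) = 37.7·2.9/3.3 = 33.13.
Steady-state error to a unit ramp: e_ss = 1/K_v = 0.0302.

0.0302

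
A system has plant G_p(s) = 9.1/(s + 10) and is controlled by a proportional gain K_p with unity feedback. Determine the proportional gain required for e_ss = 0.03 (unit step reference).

K_p = 35.5

Steady-state error for a unit step on this type-0 loop is 1/(1 + K_p·G_p(0)).
G_p(0) = 0.91. Require 1/(1 + K_p·0.91) = 0.03, so 1 + 0.91·K_p = 33.33.
K_p = (33.33 − 1)/0.91 = 35.5.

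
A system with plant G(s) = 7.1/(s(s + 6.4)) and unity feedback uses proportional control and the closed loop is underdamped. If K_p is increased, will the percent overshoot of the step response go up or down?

ζ = 6.4/(2√(7.1K_p)) decreases as K_p grows; lower damping means more overshoot.

increase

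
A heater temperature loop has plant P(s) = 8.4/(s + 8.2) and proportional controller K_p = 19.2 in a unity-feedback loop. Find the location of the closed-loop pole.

s = -169.5

Closed-loop transfer function: T(s) = K_p·P(s)/(1 + K_p·P(s)) = 161.3/(s + 8.2 + 161.3) = 161.3/(s + 169.5).
The closed-loop pole is at s = −169.5.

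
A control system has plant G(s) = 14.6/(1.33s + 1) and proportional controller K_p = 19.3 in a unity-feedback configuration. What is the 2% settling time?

T_s ≈ 0.0188 s

Closed loop: T(s) = K_p·G/(1+K_p·G) = 281.8/(1.33s + 1 + 281.8), with pole at s = −(1 + 281.8)/1.33 = −212.6.
τ = 1/212.6 = 0.004703 s, so 2% settling time ≈ 4τ = 0.0188 s.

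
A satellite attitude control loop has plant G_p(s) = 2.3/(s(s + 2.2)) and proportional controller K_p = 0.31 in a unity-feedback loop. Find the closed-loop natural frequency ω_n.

ω_n = 0.844 rad/s

With unity feedback the closed-loop characteristic equation is s² + 2.2s + 0.31·2.3 = s² + 2.2s + 0.713 = 0.
Matching s² + 2ζω_n s + ω_n²: ω_n = √0.713 = 0.8444 rad/s and 2ζω_n = 2.2, so ζ = 2.2/(2·0.8444) = 1.3.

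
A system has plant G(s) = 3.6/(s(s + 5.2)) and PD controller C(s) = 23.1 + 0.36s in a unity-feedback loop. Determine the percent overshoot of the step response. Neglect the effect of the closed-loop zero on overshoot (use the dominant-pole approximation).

30.2%

Forward path: (23.1 + 0.36s)·3.6/(s(s+5.2)). The closed-loop characteristic equation is s² + (5.2 + 3.6·0.36)s + 3.6·23.1 = 0.
That is s² + 6.496s + 83.16 = 0, so ω_n = 9.119 rad/s and ζ = 6.496/(2·9.119) = 0.3562.
%OS = 100·exp(−πζ/√(1−ζ²)) = 30.2%.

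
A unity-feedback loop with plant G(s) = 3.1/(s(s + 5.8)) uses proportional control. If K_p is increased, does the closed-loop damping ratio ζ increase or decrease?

ζ = 5.8/(2√(3.1K_p)); increasing K_p raises the denominator, so ζ falls.

decrease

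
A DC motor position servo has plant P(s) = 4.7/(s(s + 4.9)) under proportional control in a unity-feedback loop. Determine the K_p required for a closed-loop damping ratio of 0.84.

K_p = 1.81

Closed-loop characteristic equation: s² + 4.9s + K_p·4.7 = 0.
So ω_n = √(4.7K_p) and 2ζω_n = 4.9, giving ζ = 4.9/(2√(4.7K_p)).
Setting ζ = 0.84: √(4.7K_p) = 4.9/(2·0.84) = 2.917, so K_p = 8.507/4.7 = 1.81.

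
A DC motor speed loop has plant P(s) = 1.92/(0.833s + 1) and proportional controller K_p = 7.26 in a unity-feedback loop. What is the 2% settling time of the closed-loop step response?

T_s ≈ 0.223 s

Closed loop: T(s) = K_p·P/(1+K_p·P) = 13.94/(0.833s + 1 + 13.94), with pole at s = −(1 + 13.94)/0.833 = −17.93.
τ = 1/17.93 = 0.05576 s, so 2% settling time ≈ 4τ = 0.223 s.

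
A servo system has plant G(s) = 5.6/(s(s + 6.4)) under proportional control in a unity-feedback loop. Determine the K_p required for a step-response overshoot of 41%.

From %OS = 100·exp(−πζ/√(1−ζ²)) = 41%, ζ = −ln(0.41)/√(π²+ln²(0.41)) = 0.273.
Characteristic equation s² + 6.4s + 5.6K_p = 0 gives ζ = 6.4/(2√(5.6K_p)).
Setting ζ = 0.273: √(5.6K_p) = 6.4/(2·0.273) = 11.72, so K_p = 137.4/5.6 = 24.5.

K_p = 24.5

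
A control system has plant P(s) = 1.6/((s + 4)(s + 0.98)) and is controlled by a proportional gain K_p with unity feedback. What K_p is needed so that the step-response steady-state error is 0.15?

K_p = 13.9

The loop is type 0, so e_ss(step) = 1/(1 + K_pos) with K_pos = K_p·P(0).
P(0) = 0.4082. Require 1/(1 + K_p·0.4082) = 0.15, so 1 + 0.4082·K_p = 6.667.
K_p = (6.667 − 1)/0.4082 = 13.9.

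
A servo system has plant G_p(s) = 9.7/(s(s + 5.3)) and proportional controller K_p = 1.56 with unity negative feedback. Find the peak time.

T_p = 1.1 s

The closed-loop denominator s² + 5.3s + 15.13 gives ω_n = √15.13 = 3.89 and ζ = 5.3/(2ω_n) = 0.6812.
Damped frequency ω_d = ω_n√(1−ζ²) = 2.848 rad/s, so peak time T_p = π/ω_d = 1.1 s.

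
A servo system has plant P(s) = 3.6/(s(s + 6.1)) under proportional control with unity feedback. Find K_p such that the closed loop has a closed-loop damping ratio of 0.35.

K_p = 21.1

Closed-loop characteristic equation: s² + 6.1s + K_p·3.6 = 0.
So ω_n = √(3.6K_p) and 2ζω_n = 6.1, giving ζ = 6.1/(2√(3.6K_p)).
Setting ζ = 0.35: √(3.6K_p) = 6.1/(2·0.35) = 8.714, so K_p = 75.94/3.6 = 21.1.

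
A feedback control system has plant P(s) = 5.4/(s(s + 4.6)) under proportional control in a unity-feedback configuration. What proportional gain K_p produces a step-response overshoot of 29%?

K_p = 7.29

From %OS = 100·exp(−πζ/√(1−ζ²)) = 29%, ζ = −ln(0.29)/√(π²+ln²(0.29)) = 0.3666.
Characteristic equation s² + 4.6s + 5.4K_p = 0 gives ζ = 4.6/(2√(5.4K_p)).
Setting ζ = 0.3666: √(5.4K_p) = 4.6/(2·0.3666) = 6.274, so K_p = 39.36/5.4 = 7.29.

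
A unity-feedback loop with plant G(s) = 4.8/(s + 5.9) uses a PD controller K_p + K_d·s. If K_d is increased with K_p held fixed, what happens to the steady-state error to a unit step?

K_d affects only the transient (the s-coefficient); the DC loop gain, and hence e_ss, depends only on K_p.

unchanged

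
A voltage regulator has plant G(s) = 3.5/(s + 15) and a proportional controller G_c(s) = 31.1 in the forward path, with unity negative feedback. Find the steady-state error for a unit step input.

The loop is type 0. Static position error constant K_pos = G_c(0)·G(0) = 31.1·0.2333 = 7.257.
Steady-state error to a unit step: e_ss = 1/(1+K_pos) = 1/8.257 = 0.121.

0.121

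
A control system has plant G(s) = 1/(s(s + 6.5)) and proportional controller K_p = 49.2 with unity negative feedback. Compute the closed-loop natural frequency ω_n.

The closed-loop denominator is s(s+6.5) + 49.2·1 = s² + 6.5s + 49.2.
Matching s² + 2ζω_n s + ω_n²: ω_n = √49.2 = 7.014 rad/s and 2ζω_n = 6.5, so ζ = 6.5/(2·7.014) = 0.463.

ω_n = 7.01 rad/s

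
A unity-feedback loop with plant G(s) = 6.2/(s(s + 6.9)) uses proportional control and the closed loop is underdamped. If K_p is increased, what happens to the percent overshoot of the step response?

increase

ζ = 6.9/(2√(6.2K_p)) decreases as K_p grows; lower damping means more overshoot.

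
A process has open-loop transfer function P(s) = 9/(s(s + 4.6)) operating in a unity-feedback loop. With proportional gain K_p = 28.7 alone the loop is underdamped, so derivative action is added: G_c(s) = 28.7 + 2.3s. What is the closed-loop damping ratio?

Forward path: (28.7 + 2.3s)·9/(s(s+4.6)). The closed-loop characteristic equation is s² + (4.6 + 9·2.3)s + 9·28.7 = 0.
That is s² + 25.3s + 258.3 = 0, so ω_n = 16.07 rad/s and ζ = 25.3/(2·16.07) = 0.7871.

ζ = 0.787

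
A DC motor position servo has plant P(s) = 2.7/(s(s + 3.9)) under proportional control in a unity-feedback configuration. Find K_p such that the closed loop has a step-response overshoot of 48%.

K_p = 27.2

From %OS = 100·exp(−πζ/√(1−ζ²)) = 48%, ζ = −ln(0.48)/√(π²+ln²(0.48)) = 0.2275.
Characteristic equation s² + 3.9s + 2.7K_p = 0 gives ζ = 3.9/(2√(2.7K_p)).
Setting ζ = 0.2275: √(2.7K_p) = 3.9/(2·0.2275) = 8.571, so K_p = 73.47/2.7 = 27.2.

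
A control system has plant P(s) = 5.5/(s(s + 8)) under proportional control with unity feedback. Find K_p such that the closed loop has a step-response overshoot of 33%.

From %OS = 100·exp(−πζ/√(1−ζ²)) = 33%, ζ = −ln(0.33)/√(π²+ln²(0.33)) = 0.3328.
Characteristic equation s² + 8s + 5.5K_p = 0 gives ζ = 8/(2√(5.5K_p)).
Setting ζ = 0.3328: √(5.5K_p) = 8/(2·0.3328) = 12.02, so K_p = 144.5/5.5 = 26.3.

K_p = 26.3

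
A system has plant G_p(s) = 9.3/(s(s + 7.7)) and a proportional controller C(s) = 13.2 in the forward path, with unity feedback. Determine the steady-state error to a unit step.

The open loop C(s)G_p(s) has a pole at the origin (type 1), so the static position error constant is infinite and e_ss = 1/(1+∞) = 0.

0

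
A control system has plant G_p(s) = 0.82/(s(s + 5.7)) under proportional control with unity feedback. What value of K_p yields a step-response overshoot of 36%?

K_p = 104

From %OS = 100·exp(−πζ/√(1−ζ²)) = 36%, ζ = −ln(0.36)/√(π²+ln²(0.36)) = 0.3093.
Characteristic equation s² + 5.7s + 0.82K_p = 0 gives ζ = 5.7/(2√(0.82K_p)).
Setting ζ = 0.3093: √(0.82K_p) = 5.7/(2·0.3093) = 9.216, so K_p = 84.93/0.82 = 104.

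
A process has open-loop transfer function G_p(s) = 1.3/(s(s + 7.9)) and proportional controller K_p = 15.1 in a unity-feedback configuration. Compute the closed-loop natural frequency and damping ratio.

ω_n = 4.43 rad/s, ζ = 0.892

The closed-loop denominator is s(s+7.9) + 15.1·1.3 = s² + 7.9s + 19.63.
Matching s² + 2ζω_n s + ω_n²: ω_n = √19.63 = 4.431 rad/s and 2ζω_n = 7.9, so ζ = 7.9/(2·4.431) = 0.892.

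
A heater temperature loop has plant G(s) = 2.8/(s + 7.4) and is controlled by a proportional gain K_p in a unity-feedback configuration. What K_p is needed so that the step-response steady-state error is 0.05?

Steady-state error for a unit step on this type-0 loop is 1/(1 + K_p·G(0)).
G(0) = 0.3784. Require 1/(1 + K_p·0.3784) = 0.05, so 1 + 0.3784·K_p = 20.
K_p = (20 − 1)/0.3784 = 50.2.

K_p = 50.2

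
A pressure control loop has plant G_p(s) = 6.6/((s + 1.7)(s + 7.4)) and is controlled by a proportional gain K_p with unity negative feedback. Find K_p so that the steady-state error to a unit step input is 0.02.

K_p = 93.4

For a type-0 loop with proportional control, e_ss = 1/(1 + K_p·G_p(0)).
G_p(0) = 0.5246. Require 1/(1 + K_p·0.5246) = 0.02, so 1 + 0.5246·K_p = 50.
K_p = (50 − 1)/0.5246 = 93.4.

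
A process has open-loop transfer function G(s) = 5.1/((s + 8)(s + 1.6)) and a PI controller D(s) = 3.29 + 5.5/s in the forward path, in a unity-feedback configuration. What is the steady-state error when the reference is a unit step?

The open loop D(s)G(s) has a pole at the origin (type 1), so the static position error constant is infinite and e_ss = 1/(1+∞) = 0.

0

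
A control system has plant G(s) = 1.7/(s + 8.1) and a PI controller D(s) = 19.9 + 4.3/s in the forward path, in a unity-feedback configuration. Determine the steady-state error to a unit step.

0

The open loop D(s)G(s) has a pole at the origin (type 1), so the static position error constant is infinite and e_ss = 1/(1+∞) = 0.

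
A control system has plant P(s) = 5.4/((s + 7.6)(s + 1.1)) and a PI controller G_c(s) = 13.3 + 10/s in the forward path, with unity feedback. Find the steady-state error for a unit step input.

The open loop G_c(s)P(s) has a pole at the origin (type 1), so the static position error constant is infinite and e_ss = 1/(1+∞) = 0.

0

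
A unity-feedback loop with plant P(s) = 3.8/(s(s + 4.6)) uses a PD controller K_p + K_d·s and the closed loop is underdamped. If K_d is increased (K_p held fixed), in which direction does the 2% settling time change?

Characteristic equation s² + (4.6 + 3.8K_d)s + 3.8K_p = 0: raising K_d increases ζω_n = (4.6+3.8K_d)/2 while the loop stays underdamped, so T_s ≈ 4/(ζω_n) decreases.

decrease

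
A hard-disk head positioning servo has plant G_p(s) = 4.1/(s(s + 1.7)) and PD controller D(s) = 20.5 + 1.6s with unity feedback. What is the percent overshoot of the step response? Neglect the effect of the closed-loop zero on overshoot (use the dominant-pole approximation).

Forward path: (20.5 + 1.6s)·4.1/(s(s+1.7)). The closed-loop characteristic equation is s² + (1.7 + 4.1·1.6)s + 4.1·20.5 = 0.
That is s² + 8.26s + 84.05 = 0, so ω_n = 9.168 rad/s and ζ = 8.26/(2·9.168) = 0.4505.
%OS = 100·exp(−πζ/√(1−ζ²)) = 20.5%.

20.5%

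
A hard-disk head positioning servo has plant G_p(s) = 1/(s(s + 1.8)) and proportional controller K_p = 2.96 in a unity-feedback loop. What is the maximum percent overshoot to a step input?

Closed-loop characteristic equation: s² + 1.8s + 2.96 = 0, so ω_n = 1.72 rad/s and ζ = 1.8/(2·1.72) = 0.5231.
%OS = 100·exp(−πζ/√(1−ζ²)) = 100·exp(−π·0.5231/√0.7264) = 14.5%.

14.5%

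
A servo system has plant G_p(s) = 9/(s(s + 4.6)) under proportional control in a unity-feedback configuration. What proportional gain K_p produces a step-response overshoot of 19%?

From %OS = 100·exp(−πζ/√(1−ζ²)) = 19%, ζ = −ln(0.19)/√(π²+ln²(0.19)) = 0.4673.
Characteristic equation s² + 4.6s + 9K_p = 0 gives ζ = 4.6/(2√(9K_p)).
Setting ζ = 0.4673: √(9K_p) = 4.6/(2·0.4673) = 4.921, so K_p = 24.22/9 = 2.69.

K_p = 2.69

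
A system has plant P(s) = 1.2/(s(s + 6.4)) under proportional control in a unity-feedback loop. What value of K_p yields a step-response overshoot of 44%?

From %OS = 100·exp(−πζ/√(1−ζ²)) = 44%, ζ = −ln(0.44)/√(π²+ln²(0.44)) = 0.2528.
Characteristic equation s² + 6.4s + 1.2K_p = 0 gives ζ = 6.4/(2√(1.2K_p)).
Setting ζ = 0.2528: √(1.2K_p) = 6.4/(2·0.2528) = 12.66, so K_p = 160.2/1.2 = 133.

K_p = 133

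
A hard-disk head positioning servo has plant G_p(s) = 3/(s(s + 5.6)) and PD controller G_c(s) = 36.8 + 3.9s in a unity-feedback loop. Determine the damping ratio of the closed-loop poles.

ζ = 0.823

Forward path: (36.8 + 3.9s)·3/(s(s+5.6)). The closed-loop characteristic equation is s² + (5.6 + 3·3.9)s + 3·36.8 = 0.
That is s² + 17.3s + 110.4 = 0, so ω_n = 10.51 rad/s and ζ = 17.3/(2·10.51) = 0.8232.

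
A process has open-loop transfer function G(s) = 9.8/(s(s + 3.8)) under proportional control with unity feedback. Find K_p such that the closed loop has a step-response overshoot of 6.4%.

K_p = 0.85

From %OS = 100·exp(−πζ/√(1−ζ²)) = 6.4%, ζ = −ln(0.064)/√(π²+ln²(0.064)) = 0.6585.
Characteristic equation s² + 3.8s + 9.8K_p = 0 gives ζ = 3.8/(2√(9.8K_p)).
Setting ζ = 0.6585: √(9.8K_p) = 3.8/(2·0.6585) = 2.885, so K_p = 8.325/9.8 = 0.85.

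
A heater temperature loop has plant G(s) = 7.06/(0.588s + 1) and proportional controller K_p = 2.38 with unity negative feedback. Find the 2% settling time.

T_s ≈ 0.132 s

Closed loop: T(s) = K_p·G/(1+K_p·G) = 16.8/(0.588s + 1 + 16.8), with pole at s = −(1 + 16.8)/0.588 = −30.28.
τ = 1/30.28 = 0.03303 s, so 2% settling time ≈ 4τ = 0.132 s.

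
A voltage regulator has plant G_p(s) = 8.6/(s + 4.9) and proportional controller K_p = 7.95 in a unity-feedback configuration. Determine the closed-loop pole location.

s = -73.27

Closed-loop transfer function: T(s) = K_p·G_p(s)/(1 + K_p·G_p(s)) = 68.37/(s + 4.9 + 68.37) = 68.37/(s + 73.27).
The closed-loop pole is at s = −73.27.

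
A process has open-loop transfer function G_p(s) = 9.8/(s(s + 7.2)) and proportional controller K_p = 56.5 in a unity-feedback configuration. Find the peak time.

The closed-loop denominator s² + 7.2s + 553.7 gives ω_n = √553.7 = 23.53 and ζ = 7.2/(2ω_n) = 0.153.
Damped frequency ω_d = ω_n√(1−ζ²) = 23.25 rad/s, so peak time T_p = π/ω_d = 0.135 s.

T_p = 0.135 s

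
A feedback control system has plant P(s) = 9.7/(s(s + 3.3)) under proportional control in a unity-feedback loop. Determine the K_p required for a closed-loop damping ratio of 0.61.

K_p = 0.754

Closed-loop characteristic equation: s² + 3.3s + K_p·9.7 = 0.
So ω_n = √(9.7K_p) and 2ζω_n = 3.3, giving ζ = 3.3/(2√(9.7K_p)).
Setting ζ = 0.61: √(9.7K_p) = 3.3/(2·0.61) = 2.705, so K_p = 7.317/9.7 = 0.754.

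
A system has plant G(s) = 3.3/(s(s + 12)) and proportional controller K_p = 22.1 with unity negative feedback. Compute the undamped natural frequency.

With unity feedback the closed-loop characteristic equation is s² + 12s + 22.1·3.3 = s² + 12s + 72.93 = 0.
Matching s² + 2ζω_n s + ω_n²: ω_n = √72.93 = 8.54 rad/s and 2ζω_n = 12, so ζ = 12/(2·8.54) = 0.703.

ω_n = 8.54 rad/s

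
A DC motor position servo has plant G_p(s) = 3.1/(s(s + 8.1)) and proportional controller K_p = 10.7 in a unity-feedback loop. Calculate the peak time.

T_p = 0.767 s

Closed-loop characteristic equation: s² + 8.1s + 33.17 = 0, so ω_n = 5.759 rad/s and ζ = 8.1/(2·5.759) = 0.7032.
Damped frequency ω_d = ω_n√(1−ζ²) = 4.095 rad/s, so peak time T_p = π/ω_d = 0.767 s.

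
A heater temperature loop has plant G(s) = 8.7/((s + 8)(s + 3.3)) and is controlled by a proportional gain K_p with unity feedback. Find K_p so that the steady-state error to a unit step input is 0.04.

K_p = 72.8

The loop is type 0, so e_ss(step) = 1/(1 + K_pos) with K_pos = K_p·G(0).
G(0) = 0.3295. Require 1/(1 + K_p·0.3295) = 0.04, so 1 + 0.3295·K_p = 25.
K_p = (25 − 1)/0.3295 = 72.8.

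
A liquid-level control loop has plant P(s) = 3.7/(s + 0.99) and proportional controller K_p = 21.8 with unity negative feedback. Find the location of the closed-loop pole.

s = -81.65

Closed-loop transfer function: T(s) = K_p·P(s)/(1 + K_p·P(s)) = 80.66/(s + 0.99 + 80.66) = 80.66/(s + 81.65).
The closed-loop pole is at s = −81.65.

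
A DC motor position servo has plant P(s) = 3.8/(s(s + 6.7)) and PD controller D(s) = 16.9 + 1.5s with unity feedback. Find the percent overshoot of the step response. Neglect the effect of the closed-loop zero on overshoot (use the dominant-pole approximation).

Forward path: (16.9 + 1.5s)·3.8/(s(s+6.7)). The closed-loop characteristic equation is s² + (6.7 + 3.8·1.5)s + 3.8·16.9 = 0.
That is s² + 12.4s + 64.22 = 0, so ω_n = 8.014 rad/s and ζ = 12.4/(2·8.014) = 0.7737.
%OS = 100·exp(−πζ/√(1−ζ²)) = 2.16%.

2.16%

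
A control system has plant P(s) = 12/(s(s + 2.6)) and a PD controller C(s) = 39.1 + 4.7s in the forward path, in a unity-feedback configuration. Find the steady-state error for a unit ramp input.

The loop has one pole at the origin (type 1). Velocity error constant K_v = lim_{s→0} s·C(s)P(s) = 39.1·12/2.6 = 180.5.
Steady-state error to a unit ramp: e_ss = 1/K_v = 0.00554.

0.00554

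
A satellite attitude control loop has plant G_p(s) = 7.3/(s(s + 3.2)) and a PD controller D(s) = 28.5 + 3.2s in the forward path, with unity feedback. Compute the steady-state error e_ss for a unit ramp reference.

0.0154

The loop has one pole at the origin (type 1). Velocity error constant K_v = lim_{s→0} s·D(s)G_p(s) = 28.5·7.3/3.2 = 65.02.
Steady-state error to a unit ramp: e_ss = 1/K_v = 0.0154.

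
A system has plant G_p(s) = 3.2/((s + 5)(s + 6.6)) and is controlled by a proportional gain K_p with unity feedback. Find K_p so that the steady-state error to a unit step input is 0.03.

K_p = 333

Steady-state error for a unit step on this type-0 loop is 1/(1 + K_p·G_p(0)).
G_p(0) = 0.09697. Require 1/(1 + K_p·0.09697) = 0.03, so 1 + 0.09697·K_p = 33.33.
K_p = (33.33 − 1)/0.09697 = 333.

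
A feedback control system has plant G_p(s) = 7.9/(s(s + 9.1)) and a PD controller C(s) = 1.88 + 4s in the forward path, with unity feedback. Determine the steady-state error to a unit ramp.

0.613

The loop has one pole at the origin (type 1). Velocity error constant K_v = lim_{s→0} s·C(s)G_p(s) = 1.88·7.9/9.1 = 1.632.
Steady-state error to a unit ramp: e_ss = 1/K_v = 0.613.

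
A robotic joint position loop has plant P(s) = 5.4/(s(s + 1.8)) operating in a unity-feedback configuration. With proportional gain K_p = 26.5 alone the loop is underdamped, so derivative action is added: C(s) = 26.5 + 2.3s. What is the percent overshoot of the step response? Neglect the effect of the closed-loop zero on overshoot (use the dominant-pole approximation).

Forward path: (26.5 + 2.3s)·5.4/(s(s+1.8)). The closed-loop characteristic equation is s² + (1.8 + 5.4·2.3)s + 5.4·26.5 = 0.
That is s² + 14.22s + 143.1 = 0, so ω_n = 11.96 rad/s and ζ = 14.22/(2·11.96) = 0.5944.
%OS = 100·exp(−πζ/√(1−ζ²)) = 9.81%.

9.81%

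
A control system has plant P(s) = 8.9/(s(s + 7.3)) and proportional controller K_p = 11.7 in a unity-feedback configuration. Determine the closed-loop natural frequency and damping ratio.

ω_n = 10.2 rad/s, ζ = 0.358

With unity feedback the closed-loop characteristic equation is s² + 7.3s + 11.7·8.9 = s² + 7.3s + 104.1 = 0.
So ω_n² = 104.1 ⇒ ω_n = 10.2 rad/s, and ζ = 7.3/(2ω_n) = 0.358.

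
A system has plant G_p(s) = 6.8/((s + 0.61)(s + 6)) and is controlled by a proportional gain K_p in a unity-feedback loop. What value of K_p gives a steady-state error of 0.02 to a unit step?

Steady-state error for a unit step on this type-0 loop is 1/(1 + K_p·G_p(0)).
G_p(0) = 1.858. Require 1/(1 + K_p·1.858) = 0.02, so 1 + 1.858·K_p = 50.
K_p = (50 − 1)/1.858 = 26.4.

K_p = 26.4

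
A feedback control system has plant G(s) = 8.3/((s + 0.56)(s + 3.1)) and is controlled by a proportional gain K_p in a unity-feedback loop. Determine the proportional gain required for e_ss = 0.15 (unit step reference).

For a type-0 loop with proportional control, e_ss = 1/(1 + K_p·G(0)).
G(0) = 4.781. Require 1/(1 + K_p·4.781) = 0.15, so 1 + 4.781·K_p = 6.667.
K_p = (6.667 − 1)/4.781 = 1.19.

K_p = 1.19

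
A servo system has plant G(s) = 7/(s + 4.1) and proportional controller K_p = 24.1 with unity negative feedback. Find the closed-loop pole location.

Closed-loop transfer function: T(s) = K_p·G(s)/(1 + K_p·G(s)) = 168.7/(s + 4.1 + 168.7) = 168.7/(s + 172.8).
The closed-loop pole is at s = −172.8.

s = -172.8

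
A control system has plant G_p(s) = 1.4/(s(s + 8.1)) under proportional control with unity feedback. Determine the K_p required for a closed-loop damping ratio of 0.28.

K_p = 149

Closed-loop characteristic equation: s² + 8.1s + K_p·1.4 = 0.
So ω_n = √(1.4K_p) and 2ζω_n = 8.1, giving ζ = 8.1/(2√(1.4K_p)).
Setting ζ = 0.28: √(1.4K_p) = 8.1/(2·0.28) = 14.46, so K_p = 209.2/1.4 = 149.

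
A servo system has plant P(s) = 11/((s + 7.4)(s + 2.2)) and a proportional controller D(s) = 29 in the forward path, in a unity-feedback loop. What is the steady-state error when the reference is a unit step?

The loop is type 0. Static position error constant K_pos = D(0)·P(0) = 29·0.6757 = 19.59.
Steady-state error to a unit step: e_ss = 1/(1+K_pos) = 1/20.59 = 0.0486.

0.0486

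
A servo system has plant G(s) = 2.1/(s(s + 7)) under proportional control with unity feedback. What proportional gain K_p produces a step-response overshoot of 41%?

K_p = 78.3

From %OS = 100·exp(−πζ/√(1−ζ²)) = 41%, ζ = −ln(0.41)/√(π²+ln²(0.41)) = 0.273.
Characteristic equation s² + 7s + 2.1K_p = 0 gives ζ = 7/(2√(2.1K_p)).
Setting ζ = 0.273: √(2.1K_p) = 7/(2·0.273) = 12.82, so K_p = 164.3/2.1 = 78.3.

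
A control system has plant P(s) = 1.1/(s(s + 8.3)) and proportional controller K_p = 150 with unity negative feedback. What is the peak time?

T_p = 0.258 s

Closed-loop characteristic equation: s² + 8.3s + 165 = 0, so ω_n = 12.85 rad/s and ζ = 8.3/(2·12.85) = 0.3231.
Damped frequency ω_d = ω_n√(1−ζ²) = 12.16 rad/s, so peak time T_p = π/ω_d = 0.258 s.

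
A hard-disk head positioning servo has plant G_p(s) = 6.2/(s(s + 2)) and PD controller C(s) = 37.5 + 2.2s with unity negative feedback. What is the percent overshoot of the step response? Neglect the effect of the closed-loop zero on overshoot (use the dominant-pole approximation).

Forward path: (37.5 + 2.2s)·6.2/(s(s+2)). The closed-loop characteristic equation is s² + (2 + 6.2·2.2)s + 6.2·37.5 = 0.
That is s² + 15.64s + 232.5 = 0, so ω_n = 15.25 rad/s and ζ = 15.64/(2·15.25) = 0.5129.
%OS = 100·exp(−πζ/√(1−ζ²)) = 15.3%.

15.3%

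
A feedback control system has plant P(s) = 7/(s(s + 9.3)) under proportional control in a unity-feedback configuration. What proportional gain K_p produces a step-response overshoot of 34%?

K_p = 29.3

From %OS = 100·exp(−πζ/√(1−ζ²)) = 34%, ζ = −ln(0.34)/√(π²+ln²(0.34)) = 0.3248.
Characteristic equation s² + 9.3s + 7K_p = 0 gives ζ = 9.3/(2√(7K_p)).
Setting ζ = 0.3248: √(7K_p) = 9.3/(2·0.3248) = 14.32, so K_p = 205/7 = 29.3.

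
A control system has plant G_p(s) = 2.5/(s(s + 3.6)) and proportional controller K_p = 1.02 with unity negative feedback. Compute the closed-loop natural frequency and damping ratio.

ω_n = 1.6 rad/s, ζ = 1.13

With unity feedback the closed-loop characteristic equation is s² + 3.6s + 1.02·2.5 = s² + 3.6s + 2.55 = 0.
So ω_n² = 2.55 ⇒ ω_n = 1.597 rad/s, and ζ = 3.6/(2ω_n) = 1.13.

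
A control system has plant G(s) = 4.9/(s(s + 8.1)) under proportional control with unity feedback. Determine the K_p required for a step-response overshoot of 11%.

From %OS = 100·exp(−πζ/√(1−ζ²)) = 11%, ζ = −ln(0.11)/√(π²+ln²(0.11)) = 0.5749.
Characteristic equation s² + 8.1s + 4.9K_p = 0 gives ζ = 8.1/(2√(4.9K_p)).
Setting ζ = 0.5749: √(4.9K_p) = 8.1/(2·0.5749) = 7.045, so K_p = 49.63/4.9 = 10.1.

K_p = 10.1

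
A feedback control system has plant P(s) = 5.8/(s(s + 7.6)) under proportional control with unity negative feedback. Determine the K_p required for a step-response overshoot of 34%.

K_p = 23.6

From %OS = 100·exp(−πζ/√(1−ζ²)) = 34%, ζ = −ln(0.34)/√(π²+ln²(0.34)) = 0.3248.
Characteristic equation s² + 7.6s + 5.8K_p = 0 gives ζ = 7.6/(2√(5.8K_p)).
Setting ζ = 0.3248: √(5.8K_p) = 7.6/(2·0.3248) = 11.7, so K_p = 136.9/5.8 = 23.6.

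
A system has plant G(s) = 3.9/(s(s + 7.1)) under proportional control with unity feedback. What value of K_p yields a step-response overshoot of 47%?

From %OS = 100·exp(−πζ/√(1−ζ²)) = 47%, ζ = −ln(0.47)/√(π²+ln²(0.47)) = 0.2337.
Characteristic equation s² + 7.1s + 3.9K_p = 0 gives ζ = 7.1/(2√(3.9K_p)).
Setting ζ = 0.2337: √(3.9K_p) = 7.1/(2·0.2337) = 15.19, so K_p = 230.8/3.9 = 59.2.

K_p = 59.2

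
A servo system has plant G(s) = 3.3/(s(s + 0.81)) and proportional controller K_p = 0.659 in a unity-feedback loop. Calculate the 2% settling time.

Closed-loop characteristic equation: s² + 0.81s + 2.175 = 0, so ω_n = 1.475 rad/s and ζ = 0.81/(2·1.475) = 0.2746.
2% settling time T_s ≈ 4/(ζω_n) = 4/0.405 = 9.88 s.

T_s ≈ 9.88 s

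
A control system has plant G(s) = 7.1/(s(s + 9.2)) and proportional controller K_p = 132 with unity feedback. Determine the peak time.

From 1 + K_pG(s) = 0: s² + 9.2s + 937.2 = 0 ⇒ ω_n = 30.61, ζ = 0.1503.
Damped frequency ω_d = ω_n√(1−ζ²) = 30.27 rad/s, so peak time T_p = π/ω_d = 0.104 s.

T_p = 0.104 s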